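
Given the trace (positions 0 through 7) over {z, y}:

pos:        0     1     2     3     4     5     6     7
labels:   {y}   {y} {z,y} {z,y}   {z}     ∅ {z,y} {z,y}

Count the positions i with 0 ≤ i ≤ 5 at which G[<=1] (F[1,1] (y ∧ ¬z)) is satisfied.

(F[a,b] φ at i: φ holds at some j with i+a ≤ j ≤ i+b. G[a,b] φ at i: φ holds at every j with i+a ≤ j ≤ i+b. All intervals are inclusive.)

0

Evaluate at each i in [0,5]:
  i=0: ✗ (fails at j=1)
  i=1: ✗ (fails at j=1)
  i=2: ✗ (fails at j=2)
  i=3: ✗ (fails at j=3)
  i=4: ✗ (fails at j=4)
  i=5: ✗ (fails at j=5)
Positions where it holds: {} → 0.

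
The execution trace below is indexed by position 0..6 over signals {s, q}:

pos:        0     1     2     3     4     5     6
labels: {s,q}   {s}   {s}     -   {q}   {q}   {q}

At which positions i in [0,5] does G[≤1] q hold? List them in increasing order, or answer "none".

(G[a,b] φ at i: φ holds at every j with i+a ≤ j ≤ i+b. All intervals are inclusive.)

4, 5

Evaluate at each i in [0,5]:
  i=0: ✗ (fails at j=1)
  i=1: ✗ (fails at j=1)
  i=2: ✗ (fails at j=2)
  i=3: ✗ (fails at j=3)
  i=4: ✓ (all of [4,5])
  i=5: ✓ (all of [5,6])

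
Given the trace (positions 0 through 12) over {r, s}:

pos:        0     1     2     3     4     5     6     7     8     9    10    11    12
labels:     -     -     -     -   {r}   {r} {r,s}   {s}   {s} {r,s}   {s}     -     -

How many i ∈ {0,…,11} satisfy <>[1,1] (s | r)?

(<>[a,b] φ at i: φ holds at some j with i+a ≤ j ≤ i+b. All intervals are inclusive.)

7

Evaluate at each i in [0,11]:
  i=0: ✗ (none in [1,1])
  i=1: ✗ (none in [2,2])
  i=2: ✗ (none in [3,3])
  i=3: ✓ (witness j=4)
  i=4: ✓ (witness j=5)
  i=5: ✓ (witness j=6)
  i=6: ✓ (witness j=7)
  i=7: ✓ (witness j=8)
  i=8: ✓ (witness j=9)
  i=9: ✓ (witness j=10)
  i=10: ✗ (none in [11,11])
  i=11: ✗ (none in [12,12])
Positions where it holds: {3, 4, 5, 6, 7, 8, 9} → 7.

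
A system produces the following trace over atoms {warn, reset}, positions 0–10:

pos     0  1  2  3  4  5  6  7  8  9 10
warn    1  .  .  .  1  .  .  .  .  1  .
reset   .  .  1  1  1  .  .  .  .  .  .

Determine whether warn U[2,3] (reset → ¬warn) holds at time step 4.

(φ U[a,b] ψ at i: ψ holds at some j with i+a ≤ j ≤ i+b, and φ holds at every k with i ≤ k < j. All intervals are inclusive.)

Need some j in [6,7] with (reset → ¬warn), and warn at every k in [4,j-1].
  j=6: (reset → ¬warn) holds, but warn fails at k=5 → not this j.
  j=7: (reset → ¬warn) holds, but warn fails at k=5 → not this j.
No j in the window works → until fails.

No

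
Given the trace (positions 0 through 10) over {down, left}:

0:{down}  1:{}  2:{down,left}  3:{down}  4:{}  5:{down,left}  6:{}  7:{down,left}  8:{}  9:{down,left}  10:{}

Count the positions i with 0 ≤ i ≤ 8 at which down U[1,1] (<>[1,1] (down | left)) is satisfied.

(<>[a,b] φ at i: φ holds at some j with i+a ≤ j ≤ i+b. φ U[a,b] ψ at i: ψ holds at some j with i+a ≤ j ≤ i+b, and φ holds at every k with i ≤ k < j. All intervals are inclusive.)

Evaluate at each i in [0,8]:
  i=0: ✓ (rhs at j=1; lhs holds on [0,0])
  i=1: ✗ (lhs fails at k=1 before rhs at j=2)
  i=2: ✗ (no rhs in [3,3])
  i=3: ✓ (rhs at j=4; lhs holds on [3,3])
  i=4: ✗ (no rhs in [5,5])
  i=5: ✓ (rhs at j=6; lhs holds on [5,5])
  i=6: ✗ (no rhs in [7,7])
  i=7: ✓ (rhs at j=8; lhs holds on [7,7])
  i=8: ✗ (no rhs in [9,9])
Positions where it holds: {0, 3, 5, 7} → 4.

4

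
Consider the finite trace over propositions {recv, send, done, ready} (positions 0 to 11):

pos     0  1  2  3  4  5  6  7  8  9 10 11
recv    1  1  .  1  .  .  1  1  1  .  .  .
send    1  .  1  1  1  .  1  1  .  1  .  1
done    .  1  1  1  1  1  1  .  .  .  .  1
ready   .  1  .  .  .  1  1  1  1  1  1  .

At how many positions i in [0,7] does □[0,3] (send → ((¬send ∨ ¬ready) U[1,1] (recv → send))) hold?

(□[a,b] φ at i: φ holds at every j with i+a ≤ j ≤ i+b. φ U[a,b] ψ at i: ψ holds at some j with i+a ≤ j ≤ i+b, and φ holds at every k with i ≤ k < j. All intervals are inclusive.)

Evaluate at each i in [0,7]:
  i=0: ✗ (fails at j=0)
  i=1: ✓ (all of [1,4])
  i=2: ✓ (all of [2,5])
  i=3: ✗ (fails at j=6)
  i=4: ✗ (fails at j=6)
  i=5: ✗ (fails at j=6)
  i=6: ✗ (fails at j=6)
  i=7: ✗ (fails at j=7)
Positions where it holds: {1, 2} → 2.

2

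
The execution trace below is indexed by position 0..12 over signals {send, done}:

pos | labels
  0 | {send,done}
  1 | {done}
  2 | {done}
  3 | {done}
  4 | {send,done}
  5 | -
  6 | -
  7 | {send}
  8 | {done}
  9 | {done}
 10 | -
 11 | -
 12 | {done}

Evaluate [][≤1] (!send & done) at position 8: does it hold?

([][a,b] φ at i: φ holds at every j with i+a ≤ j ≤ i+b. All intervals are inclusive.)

Check (!send & done) at every j in [8,9]:
  j=8: true
  j=9: true
All positions satisfy it → formula holds.

True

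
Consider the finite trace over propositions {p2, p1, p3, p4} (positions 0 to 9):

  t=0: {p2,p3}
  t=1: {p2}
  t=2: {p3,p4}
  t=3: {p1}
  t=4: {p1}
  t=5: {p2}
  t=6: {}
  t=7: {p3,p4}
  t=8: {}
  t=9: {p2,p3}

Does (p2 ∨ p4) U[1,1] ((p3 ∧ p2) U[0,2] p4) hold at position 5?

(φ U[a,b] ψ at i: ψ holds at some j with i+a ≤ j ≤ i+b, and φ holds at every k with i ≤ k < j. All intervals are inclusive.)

Need some j in [6,6] with ((p3 ∧ p2) U[0,2] p4), and (p2 ∨ p4) at every k in [5,j-1].
  j=6: ((p3 ∧ p2) U[0,2] p4) — fails.
No j in the window works → until fails.

No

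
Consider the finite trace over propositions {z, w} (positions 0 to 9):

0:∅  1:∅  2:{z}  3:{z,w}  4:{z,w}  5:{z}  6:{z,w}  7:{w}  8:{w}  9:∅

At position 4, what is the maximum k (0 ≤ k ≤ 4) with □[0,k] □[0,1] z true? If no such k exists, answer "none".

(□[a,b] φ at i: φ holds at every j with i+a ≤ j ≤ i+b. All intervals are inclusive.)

1

□[0,1] z must hold from j=4 onward; find where it first fails.
  j=4: holds
  j=5: holds
  j=6: fails
Holds on [4,5], so largest k = 1.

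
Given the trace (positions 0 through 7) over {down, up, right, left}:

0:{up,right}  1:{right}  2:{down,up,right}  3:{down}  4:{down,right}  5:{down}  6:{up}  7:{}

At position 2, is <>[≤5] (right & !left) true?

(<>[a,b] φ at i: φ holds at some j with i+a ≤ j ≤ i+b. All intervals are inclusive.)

Yes

Check (right & !left) at each j in [2,7]:
  j=2: true
  j=3: false
  j=4: true
  j=5: false
  j=6: false
  j=7: false
Found at j=2 → formula holds.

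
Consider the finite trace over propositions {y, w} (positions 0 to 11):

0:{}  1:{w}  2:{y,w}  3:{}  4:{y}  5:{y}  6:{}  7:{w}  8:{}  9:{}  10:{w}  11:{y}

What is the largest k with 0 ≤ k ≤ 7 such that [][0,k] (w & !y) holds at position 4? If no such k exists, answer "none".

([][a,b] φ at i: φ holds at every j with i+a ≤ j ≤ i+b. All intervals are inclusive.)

none

(w & !y) must hold from j=4 onward; find where it first fails.
  j=4: fails → no k works.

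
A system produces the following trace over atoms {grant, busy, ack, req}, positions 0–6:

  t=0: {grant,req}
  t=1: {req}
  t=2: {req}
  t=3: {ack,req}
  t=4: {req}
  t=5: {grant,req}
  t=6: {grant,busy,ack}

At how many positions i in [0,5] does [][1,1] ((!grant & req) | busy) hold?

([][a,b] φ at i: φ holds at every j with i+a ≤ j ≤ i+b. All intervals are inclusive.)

Evaluate at each i in [0,5]:
  i=0: ✓ (all of [1,1])
  i=1: ✓ (all of [2,2])
  i=2: ✓ (all of [3,3])
  i=3: ✓ (all of [4,4])
  i=4: ✗ (fails at j=5)
  i=5: ✓ (all of [6,6])
Positions where it holds: {0, 1, 2, 3, 5} → 5.

5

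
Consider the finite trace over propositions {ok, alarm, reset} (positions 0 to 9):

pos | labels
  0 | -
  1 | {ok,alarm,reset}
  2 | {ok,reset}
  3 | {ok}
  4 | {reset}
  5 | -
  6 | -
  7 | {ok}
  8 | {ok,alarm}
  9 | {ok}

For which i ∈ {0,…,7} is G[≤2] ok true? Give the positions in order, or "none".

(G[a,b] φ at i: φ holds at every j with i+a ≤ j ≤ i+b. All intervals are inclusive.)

Evaluate at each i in [0,7]:
  i=0: ✗ (fails at j=0)
  i=1: ✓ (all of [1,3])
  i=2: ✗ (fails at j=4)
  i=3: ✗ (fails at j=4)
  i=4: ✗ (fails at j=4)
  i=5: ✗ (fails at j=5)
  i=6: ✗ (fails at j=6)
  i=7: ✓ (all of [7,9])

1, 7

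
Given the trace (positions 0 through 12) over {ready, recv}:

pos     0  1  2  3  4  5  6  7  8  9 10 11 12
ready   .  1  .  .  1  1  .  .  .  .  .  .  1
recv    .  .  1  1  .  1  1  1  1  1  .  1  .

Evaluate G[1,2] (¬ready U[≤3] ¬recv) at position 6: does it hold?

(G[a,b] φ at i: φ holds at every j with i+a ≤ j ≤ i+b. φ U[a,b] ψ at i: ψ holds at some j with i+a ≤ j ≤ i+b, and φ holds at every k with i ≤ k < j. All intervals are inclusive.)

Holds

Check (¬ready U[≤3] ¬recv) at every j in [7,8]:
  j=7: holds
  j=8: holds
All positions satisfy it → formula holds.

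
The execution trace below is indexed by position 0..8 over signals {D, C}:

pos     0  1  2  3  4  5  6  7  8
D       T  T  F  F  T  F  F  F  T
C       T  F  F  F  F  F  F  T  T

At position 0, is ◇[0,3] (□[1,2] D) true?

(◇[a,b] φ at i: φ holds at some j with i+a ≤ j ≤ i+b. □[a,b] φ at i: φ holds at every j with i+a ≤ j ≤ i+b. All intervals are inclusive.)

Check □[1,2] D at each j in [0,3]:
  j=0: fails at 2
  j=1: fails at 2
  j=2: fails at 3
  j=3: fails at 5
No position in the window satisfies it → formula fails.

No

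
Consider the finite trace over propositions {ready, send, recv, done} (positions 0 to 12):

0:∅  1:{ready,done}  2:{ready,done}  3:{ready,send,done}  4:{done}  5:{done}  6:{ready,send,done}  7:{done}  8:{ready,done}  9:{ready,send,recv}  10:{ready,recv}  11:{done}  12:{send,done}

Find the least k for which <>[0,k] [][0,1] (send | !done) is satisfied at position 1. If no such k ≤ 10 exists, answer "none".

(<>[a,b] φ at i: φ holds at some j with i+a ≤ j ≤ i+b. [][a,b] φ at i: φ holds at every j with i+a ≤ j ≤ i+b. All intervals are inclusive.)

Scan j = 1,2,… for [][0,1] (send | !done):
  j=1: fails
  j=2: fails
  j=3: fails
  j=4: fails
  j=5: fails
  j=6: fails
  j=7: fails
  j=8: fails
  j=9: holds
First hit at j=9, so smallest k = 9-1 = 8.

8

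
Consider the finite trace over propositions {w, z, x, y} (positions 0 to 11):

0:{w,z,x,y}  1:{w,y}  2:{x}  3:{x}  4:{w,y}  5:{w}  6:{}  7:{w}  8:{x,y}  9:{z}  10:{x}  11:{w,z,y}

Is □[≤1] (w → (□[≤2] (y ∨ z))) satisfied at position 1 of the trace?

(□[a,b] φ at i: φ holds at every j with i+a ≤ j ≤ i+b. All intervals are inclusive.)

Check (w → (□[≤2] (y ∨ z))) at every j in [1,2]:
  j=1: antecedent true; consequent fails at 2 → ✗
  j=2: antecedent false → ✓
Fails at j=1 → formula fails.

False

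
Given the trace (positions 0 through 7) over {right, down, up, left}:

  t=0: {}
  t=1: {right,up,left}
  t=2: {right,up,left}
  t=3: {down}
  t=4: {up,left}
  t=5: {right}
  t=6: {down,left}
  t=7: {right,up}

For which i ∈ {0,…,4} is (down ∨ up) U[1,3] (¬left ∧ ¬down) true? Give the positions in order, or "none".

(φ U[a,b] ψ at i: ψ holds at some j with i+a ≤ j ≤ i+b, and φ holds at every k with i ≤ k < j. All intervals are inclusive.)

2, 3, 4

Evaluate at each i in [0,4]:
  i=0: ✗ (no rhs in [1,3])
  i=1: ✗ (no rhs in [2,4])
  i=2: ✓ (rhs at j=5; lhs holds on [2,4])
  i=3: ✓ (rhs at j=5; lhs holds on [3,4])
  i=4: ✓ (rhs at j=5; lhs holds on [4,4])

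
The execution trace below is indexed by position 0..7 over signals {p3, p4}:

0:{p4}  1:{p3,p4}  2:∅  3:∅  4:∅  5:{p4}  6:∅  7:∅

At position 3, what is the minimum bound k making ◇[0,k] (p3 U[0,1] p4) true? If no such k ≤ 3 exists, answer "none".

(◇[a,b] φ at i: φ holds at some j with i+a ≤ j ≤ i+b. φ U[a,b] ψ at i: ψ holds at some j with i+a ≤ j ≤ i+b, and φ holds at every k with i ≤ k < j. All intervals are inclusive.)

Scan j = 3,4,… for (p3 U[0,1] p4):
  j=3: fails
  j=4: fails
  j=5: holds
First hit at j=5, so smallest k = 5-3 = 2.

2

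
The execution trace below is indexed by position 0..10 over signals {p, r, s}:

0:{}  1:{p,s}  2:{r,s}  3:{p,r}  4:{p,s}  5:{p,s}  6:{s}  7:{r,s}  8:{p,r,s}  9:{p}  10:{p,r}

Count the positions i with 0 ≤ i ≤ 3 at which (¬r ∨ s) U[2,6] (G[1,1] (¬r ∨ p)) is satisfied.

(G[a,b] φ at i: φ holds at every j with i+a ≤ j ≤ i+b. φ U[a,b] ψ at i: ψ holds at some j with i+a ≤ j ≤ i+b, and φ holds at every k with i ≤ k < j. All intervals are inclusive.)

Evaluate at each i in [0,3]:
  i=0: ✓ (rhs at j=2; lhs holds on [0,1])
  i=1: ✓ (rhs at j=3; lhs holds on [1,2])
  i=2: ✗ (lhs fails at k=3 before rhs at j=4)
  i=3: ✗ (lhs fails at k=3 before rhs at j=5)
Positions where it holds: {0, 1} → 2.

2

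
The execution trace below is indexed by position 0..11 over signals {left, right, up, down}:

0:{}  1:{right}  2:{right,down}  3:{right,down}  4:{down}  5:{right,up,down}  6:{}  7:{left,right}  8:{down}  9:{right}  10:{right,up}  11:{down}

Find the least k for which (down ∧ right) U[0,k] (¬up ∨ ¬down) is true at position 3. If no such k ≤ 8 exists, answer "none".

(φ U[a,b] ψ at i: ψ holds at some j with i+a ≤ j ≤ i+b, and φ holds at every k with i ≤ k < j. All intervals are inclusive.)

Need earliest j ≥ 3 with (¬up ∨ ¬down), and (down ∧ right) at every k in [3,j-1].
  j=3: rhs holds (empty prefix). k = 0.

0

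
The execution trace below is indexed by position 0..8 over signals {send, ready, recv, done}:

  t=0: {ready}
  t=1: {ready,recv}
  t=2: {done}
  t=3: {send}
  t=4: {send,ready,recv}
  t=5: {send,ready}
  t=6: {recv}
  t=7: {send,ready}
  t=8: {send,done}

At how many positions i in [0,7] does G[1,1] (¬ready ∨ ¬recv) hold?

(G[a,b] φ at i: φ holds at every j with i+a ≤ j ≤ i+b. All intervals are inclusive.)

Evaluate at each i in [0,7]:
  i=0: ✗ (fails at j=1)
  i=1: ✓ (all of [2,2])
  i=2: ✓ (all of [3,3])
  i=3: ✗ (fails at j=4)
  i=4: ✓ (all of [5,5])
  i=5: ✓ (all of [6,6])
  i=6: ✓ (all of [7,7])
  i=7: ✓ (all of [8,8])
Positions where it holds: {1, 2, 4, 5, 6, 7} → 6.

6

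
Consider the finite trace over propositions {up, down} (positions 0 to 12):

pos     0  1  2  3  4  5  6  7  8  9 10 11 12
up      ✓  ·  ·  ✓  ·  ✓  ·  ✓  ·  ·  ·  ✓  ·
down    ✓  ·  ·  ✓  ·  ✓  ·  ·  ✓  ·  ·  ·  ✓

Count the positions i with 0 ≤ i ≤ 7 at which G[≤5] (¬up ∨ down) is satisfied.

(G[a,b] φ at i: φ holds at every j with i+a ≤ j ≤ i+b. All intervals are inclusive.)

Evaluate at each i in [0,7]:
  i=0: ✓ (all of [0,5])
  i=1: ✓ (all of [1,6])
  i=2: ✗ (fails at j=7)
  i=3: ✗ (fails at j=7)
  i=4: ✗ (fails at j=7)
  i=5: ✗ (fails at j=7)
  i=6: ✗ (fails at j=7)
  i=7: ✗ (fails at j=7)
Positions where it holds: {0, 1} → 2.

2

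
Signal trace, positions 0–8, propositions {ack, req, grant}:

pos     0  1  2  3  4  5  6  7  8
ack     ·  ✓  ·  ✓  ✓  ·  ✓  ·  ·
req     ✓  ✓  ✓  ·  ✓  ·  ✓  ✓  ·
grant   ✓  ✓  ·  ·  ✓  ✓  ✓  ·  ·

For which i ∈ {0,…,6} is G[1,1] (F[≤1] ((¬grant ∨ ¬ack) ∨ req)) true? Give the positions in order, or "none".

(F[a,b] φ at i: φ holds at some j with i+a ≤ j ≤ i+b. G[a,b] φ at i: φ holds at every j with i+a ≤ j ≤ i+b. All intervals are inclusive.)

0, 1, 2, 3, 4, 5, 6

Evaluate at each i in [0,6]:
  i=0: ✓ (all of [1,1])
  i=1: ✓ (all of [2,2])
  i=2: ✓ (all of [3,3])
  i=3: ✓ (all of [4,4])
  i=4: ✓ (all of [5,5])
  i=5: ✓ (all of [6,6])
  i=6: ✓ (all of [7,7])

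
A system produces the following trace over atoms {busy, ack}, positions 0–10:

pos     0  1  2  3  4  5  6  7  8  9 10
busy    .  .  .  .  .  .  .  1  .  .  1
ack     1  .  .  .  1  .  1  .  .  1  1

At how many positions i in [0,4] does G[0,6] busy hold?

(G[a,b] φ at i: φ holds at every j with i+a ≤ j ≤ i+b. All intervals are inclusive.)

Evaluate at each i in [0,4]:
  i=0: ✗ (fails at j=0)
  i=1: ✗ (fails at j=1)
  i=2: ✗ (fails at j=2)
  i=3: ✗ (fails at j=3)
  i=4: ✗ (fails at j=4)
Positions where it holds: {} → 0.

0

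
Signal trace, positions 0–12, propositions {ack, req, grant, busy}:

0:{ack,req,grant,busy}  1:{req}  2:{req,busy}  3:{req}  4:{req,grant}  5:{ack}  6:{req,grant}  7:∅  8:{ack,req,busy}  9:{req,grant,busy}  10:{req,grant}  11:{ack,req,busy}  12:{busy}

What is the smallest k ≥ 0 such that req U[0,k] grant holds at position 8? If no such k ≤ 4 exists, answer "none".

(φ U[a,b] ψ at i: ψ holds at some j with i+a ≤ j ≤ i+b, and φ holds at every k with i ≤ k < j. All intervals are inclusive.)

Need earliest j ≥ 8 with grant, and req at every k in [8,j-1].
  j=8: rhs fails.
  j=9: rhs holds; lhs holds on [8,8]. k = 1.

1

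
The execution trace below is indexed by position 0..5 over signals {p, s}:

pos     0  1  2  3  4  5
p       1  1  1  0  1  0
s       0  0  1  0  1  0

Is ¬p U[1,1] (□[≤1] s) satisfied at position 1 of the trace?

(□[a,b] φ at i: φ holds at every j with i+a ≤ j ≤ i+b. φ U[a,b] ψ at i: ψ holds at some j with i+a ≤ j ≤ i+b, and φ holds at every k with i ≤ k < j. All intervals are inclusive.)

False

Need some j in [2,2] with □[≤1] s, and ¬p at every k in [1,j-1].
  j=2: □[≤1] s — fails at 3.
No j in the window works → until fails.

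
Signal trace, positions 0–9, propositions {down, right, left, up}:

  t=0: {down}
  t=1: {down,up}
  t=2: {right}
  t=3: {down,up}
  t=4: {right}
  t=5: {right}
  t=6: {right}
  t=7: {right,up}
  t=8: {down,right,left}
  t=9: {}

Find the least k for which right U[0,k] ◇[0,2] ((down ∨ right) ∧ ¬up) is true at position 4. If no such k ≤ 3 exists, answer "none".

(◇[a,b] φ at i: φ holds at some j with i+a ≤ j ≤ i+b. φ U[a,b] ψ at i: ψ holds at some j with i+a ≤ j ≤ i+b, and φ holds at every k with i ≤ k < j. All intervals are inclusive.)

0

Need earliest j ≥ 4 with ◇[0,2] ((down ∨ right) ∧ ¬up), and right at every k in [4,j-1].
  j=4: rhs holds (empty prefix). k = 0.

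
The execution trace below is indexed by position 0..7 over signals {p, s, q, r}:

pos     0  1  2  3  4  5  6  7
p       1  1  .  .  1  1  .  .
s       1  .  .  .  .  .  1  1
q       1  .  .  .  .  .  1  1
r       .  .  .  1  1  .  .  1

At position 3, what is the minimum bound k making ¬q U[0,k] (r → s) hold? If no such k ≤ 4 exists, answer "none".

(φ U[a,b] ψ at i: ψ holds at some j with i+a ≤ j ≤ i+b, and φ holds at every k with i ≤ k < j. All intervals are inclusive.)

2

Need earliest j ≥ 3 with (r → s), and ¬q at every k in [3,j-1].
  j=3: rhs fails.
  j=4: rhs fails.
  j=5: rhs holds; lhs holds on [3,4]. k = 2.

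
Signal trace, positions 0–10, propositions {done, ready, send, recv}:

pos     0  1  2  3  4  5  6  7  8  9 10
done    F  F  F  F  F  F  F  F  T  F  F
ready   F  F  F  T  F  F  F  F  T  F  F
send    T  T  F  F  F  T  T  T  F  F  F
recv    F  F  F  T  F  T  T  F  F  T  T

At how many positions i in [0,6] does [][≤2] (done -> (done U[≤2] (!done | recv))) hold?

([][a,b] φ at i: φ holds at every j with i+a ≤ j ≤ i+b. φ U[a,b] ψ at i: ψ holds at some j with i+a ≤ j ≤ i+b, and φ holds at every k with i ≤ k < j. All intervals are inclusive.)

7

Evaluate at each i in [0,6]:
  i=0: ✓ (all of [0,2])
  i=1: ✓ (all of [1,3])
  i=2: ✓ (all of [2,4])
  i=3: ✓ (all of [3,5])
  i=4: ✓ (all of [4,6])
  i=5: ✓ (all of [5,7])
  i=6: ✓ (all of [6,8])
Positions where it holds: {0, 1, 2, 3, 4, 5, 6} → 7.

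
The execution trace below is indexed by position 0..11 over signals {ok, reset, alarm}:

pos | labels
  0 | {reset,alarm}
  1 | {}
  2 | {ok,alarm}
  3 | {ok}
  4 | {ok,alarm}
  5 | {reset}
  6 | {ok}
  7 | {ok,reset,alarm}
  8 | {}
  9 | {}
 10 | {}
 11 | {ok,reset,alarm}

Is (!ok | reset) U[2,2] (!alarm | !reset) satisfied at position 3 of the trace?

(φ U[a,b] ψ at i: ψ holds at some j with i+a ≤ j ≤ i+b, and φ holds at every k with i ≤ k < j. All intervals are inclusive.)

Need some j in [5,5] with (!alarm | !reset), and (!ok | reset) at every k in [3,j-1].
  j=5: (!alarm | !reset) holds, but (!ok | reset) fails at k=3 → not this j.
No j in the window works → until fails.

False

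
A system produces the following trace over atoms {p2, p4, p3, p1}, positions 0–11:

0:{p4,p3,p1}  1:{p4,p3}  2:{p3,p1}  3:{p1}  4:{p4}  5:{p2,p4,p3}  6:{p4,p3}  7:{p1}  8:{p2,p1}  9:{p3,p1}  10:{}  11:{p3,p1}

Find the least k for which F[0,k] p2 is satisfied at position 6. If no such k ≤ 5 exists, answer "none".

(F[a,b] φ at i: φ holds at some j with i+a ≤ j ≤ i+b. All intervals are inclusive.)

2

Scan j = 6,7,… for p2:
  j=6: fails
  j=7: fails
  j=8: holds
First hit at j=8, so smallest k = 8-6 = 2.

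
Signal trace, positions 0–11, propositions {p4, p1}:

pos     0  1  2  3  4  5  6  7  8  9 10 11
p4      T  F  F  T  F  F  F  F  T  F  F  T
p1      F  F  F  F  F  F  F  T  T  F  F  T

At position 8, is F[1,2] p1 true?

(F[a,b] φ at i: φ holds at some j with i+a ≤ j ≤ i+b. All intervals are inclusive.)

False

Check p1 at each j in [9,10]:
  j=9: false
  j=10: false
No position in the window satisfies it → formula fails.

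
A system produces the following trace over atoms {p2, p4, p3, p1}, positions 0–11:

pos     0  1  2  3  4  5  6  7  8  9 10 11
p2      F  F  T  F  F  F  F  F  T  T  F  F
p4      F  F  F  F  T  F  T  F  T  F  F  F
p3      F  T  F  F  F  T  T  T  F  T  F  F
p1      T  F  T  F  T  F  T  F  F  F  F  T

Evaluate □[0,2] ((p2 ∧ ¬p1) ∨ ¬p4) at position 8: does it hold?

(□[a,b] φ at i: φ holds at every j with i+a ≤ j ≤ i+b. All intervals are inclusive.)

Holds

Check ((p2 ∧ ¬p1) ∨ ¬p4) at every j in [8,10]:
  j=8: true
  j=9: true
  j=10: true
All positions satisfy it → formula holds.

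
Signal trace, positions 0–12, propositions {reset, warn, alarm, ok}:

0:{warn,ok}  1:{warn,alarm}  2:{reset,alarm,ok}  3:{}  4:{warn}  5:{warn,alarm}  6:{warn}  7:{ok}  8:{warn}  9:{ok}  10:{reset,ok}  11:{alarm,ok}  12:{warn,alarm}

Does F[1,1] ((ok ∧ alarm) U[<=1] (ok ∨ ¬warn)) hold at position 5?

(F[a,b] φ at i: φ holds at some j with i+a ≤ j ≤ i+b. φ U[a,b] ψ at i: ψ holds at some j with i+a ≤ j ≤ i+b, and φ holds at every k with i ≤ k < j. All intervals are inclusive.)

Check ((ok ∧ alarm) U[<=1] (ok ∨ ¬warn)) at each j in [6,6]:
  j=6: fails
No position in the window satisfies it → formula fails.

False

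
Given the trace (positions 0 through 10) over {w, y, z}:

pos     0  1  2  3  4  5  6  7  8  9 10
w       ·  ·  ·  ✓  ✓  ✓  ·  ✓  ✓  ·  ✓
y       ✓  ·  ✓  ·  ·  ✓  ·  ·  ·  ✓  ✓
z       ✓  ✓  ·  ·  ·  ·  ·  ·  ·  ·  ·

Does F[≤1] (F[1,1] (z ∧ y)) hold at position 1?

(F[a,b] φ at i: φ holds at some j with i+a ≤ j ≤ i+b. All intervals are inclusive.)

False

Check F[1,1] (z ∧ y) at each j in [1,2]:
  j=1: fails (none in [2,2])
  j=2: fails (none in [3,3])
No position in the window satisfies it → formula fails.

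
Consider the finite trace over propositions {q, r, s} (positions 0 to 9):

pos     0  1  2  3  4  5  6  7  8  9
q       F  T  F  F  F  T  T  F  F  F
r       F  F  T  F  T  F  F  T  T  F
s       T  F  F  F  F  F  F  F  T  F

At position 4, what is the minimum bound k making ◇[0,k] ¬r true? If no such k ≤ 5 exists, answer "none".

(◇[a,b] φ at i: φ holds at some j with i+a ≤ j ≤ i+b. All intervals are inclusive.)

Scan j = 4,5,… for ¬r:
  j=4: fails
  j=5: holds
First hit at j=5, so smallest k = 5-4 = 1.

1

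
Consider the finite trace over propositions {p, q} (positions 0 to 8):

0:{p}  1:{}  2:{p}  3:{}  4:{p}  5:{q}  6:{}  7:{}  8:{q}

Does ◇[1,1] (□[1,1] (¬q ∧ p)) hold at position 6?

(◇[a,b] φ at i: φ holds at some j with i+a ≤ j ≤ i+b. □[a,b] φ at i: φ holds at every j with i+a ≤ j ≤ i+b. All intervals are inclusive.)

No

Check □[1,1] (¬q ∧ p) at each j in [7,7]:
  j=7: fails at 8
No position in the window satisfies it → formula fails.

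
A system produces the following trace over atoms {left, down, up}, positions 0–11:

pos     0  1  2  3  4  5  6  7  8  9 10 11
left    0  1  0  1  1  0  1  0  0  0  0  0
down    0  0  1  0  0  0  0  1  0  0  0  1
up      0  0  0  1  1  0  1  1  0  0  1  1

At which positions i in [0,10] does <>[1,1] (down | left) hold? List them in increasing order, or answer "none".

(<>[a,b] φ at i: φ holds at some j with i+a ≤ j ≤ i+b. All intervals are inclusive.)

Evaluate at each i in [0,10]:
  i=0: ✓ (witness j=1)
  i=1: ✓ (witness j=2)
  i=2: ✓ (witness j=3)
  i=3: ✓ (witness j=4)
  i=4: ✗ (none in [5,5])
  i=5: ✓ (witness j=6)
  i=6: ✓ (witness j=7)
  i=7: ✗ (none in [8,8])
  i=8: ✗ (none in [9,9])
  i=9: ✗ (none in [10,10])
  i=10: ✓ (witness j=11)

0, 1, 2, 3, 5, 6, 10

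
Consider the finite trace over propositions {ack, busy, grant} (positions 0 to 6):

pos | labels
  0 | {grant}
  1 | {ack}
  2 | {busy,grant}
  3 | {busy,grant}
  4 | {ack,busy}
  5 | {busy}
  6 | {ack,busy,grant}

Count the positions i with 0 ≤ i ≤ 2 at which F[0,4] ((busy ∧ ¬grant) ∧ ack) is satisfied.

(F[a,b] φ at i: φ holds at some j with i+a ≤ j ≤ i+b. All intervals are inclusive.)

Evaluate at each i in [0,2]:
  i=0: ✓ (witness j=4)
  i=1: ✓ (witness j=4)
  i=2: ✓ (witness j=4)
Positions where it holds: {0, 1, 2} → 3.

3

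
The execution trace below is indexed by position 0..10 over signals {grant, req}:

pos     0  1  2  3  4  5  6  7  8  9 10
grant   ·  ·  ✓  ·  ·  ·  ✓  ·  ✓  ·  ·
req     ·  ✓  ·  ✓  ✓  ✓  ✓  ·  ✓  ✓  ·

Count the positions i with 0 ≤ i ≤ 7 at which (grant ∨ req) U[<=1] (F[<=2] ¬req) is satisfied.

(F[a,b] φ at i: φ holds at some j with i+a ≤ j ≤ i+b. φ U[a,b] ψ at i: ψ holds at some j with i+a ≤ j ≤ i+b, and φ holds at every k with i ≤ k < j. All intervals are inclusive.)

Evaluate at each i in [0,7]:
  i=0: ✓ (rhs at j=0)
  i=1: ✓ (rhs at j=1)
  i=2: ✓ (rhs at j=2)
  i=3: ✗ (no rhs in [3,4])
  i=4: ✓ (rhs at j=5; lhs holds on [4,4])
  i=5: ✓ (rhs at j=5)
  i=6: ✓ (rhs at j=6)
  i=7: ✓ (rhs at j=7)
Positions where it holds: {0, 1, 2, 4, 5, 6, 7} → 7.

7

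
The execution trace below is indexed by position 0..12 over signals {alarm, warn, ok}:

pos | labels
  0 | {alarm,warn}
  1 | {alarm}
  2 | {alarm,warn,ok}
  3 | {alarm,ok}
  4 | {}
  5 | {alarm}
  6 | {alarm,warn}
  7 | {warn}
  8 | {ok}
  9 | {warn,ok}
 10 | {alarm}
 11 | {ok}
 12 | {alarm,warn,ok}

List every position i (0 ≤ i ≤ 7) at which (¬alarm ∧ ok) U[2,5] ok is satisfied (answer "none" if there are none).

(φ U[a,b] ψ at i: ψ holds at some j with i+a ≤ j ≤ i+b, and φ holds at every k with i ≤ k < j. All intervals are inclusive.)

Evaluate at each i in [0,7]:
  i=0: ✗ (lhs fails at k=0 before rhs at j=2)
  i=1: ✗ (lhs fails at k=1 before rhs at j=3)
  i=2: ✗ (no rhs in [4,7])
  i=3: ✗ (lhs fails at k=3 before rhs at j=8)
  i=4: ✗ (lhs fails at k=4 before rhs at j=8)
  i=5: ✗ (lhs fails at k=5 before rhs at j=8)
  i=6: ✗ (lhs fails at k=6 before rhs at j=8)
  i=7: ✗ (lhs fails at k=7 before rhs at j=9)

none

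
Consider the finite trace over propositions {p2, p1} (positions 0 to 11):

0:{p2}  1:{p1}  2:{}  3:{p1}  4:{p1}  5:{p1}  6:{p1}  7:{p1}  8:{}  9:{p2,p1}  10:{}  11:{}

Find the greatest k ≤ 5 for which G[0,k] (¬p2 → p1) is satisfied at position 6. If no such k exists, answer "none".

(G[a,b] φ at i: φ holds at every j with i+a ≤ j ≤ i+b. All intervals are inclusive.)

1

(¬p2 → p1) must hold from j=6 onward; find where it first fails.
  j=6: holds
  j=7: holds
  j=8: fails
Holds on [6,7], so largest k = 1.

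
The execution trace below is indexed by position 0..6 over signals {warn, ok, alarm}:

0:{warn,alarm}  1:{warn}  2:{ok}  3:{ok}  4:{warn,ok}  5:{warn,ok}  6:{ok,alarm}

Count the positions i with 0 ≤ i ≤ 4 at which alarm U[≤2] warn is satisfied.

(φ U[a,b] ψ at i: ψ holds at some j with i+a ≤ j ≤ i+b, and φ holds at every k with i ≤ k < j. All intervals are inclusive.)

3

Evaluate at each i in [0,4]:
  i=0: ✓ (rhs at j=0)
  i=1: ✓ (rhs at j=1)
  i=2: ✗ (lhs fails at k=2 before rhs at j=4)
  i=3: ✗ (lhs fails at k=3 before rhs at j=4)
  i=4: ✓ (rhs at j=4)
Positions where it holds: {0, 1, 4} → 3.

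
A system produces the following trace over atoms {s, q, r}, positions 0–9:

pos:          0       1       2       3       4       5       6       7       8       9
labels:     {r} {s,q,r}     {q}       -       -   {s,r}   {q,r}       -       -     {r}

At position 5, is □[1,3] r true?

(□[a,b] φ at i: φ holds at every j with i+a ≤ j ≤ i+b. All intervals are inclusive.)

Check r at every j in [6,8]:
  j=6: true
  j=7: false
  j=8: false
Fails at j=7 → formula fails.

False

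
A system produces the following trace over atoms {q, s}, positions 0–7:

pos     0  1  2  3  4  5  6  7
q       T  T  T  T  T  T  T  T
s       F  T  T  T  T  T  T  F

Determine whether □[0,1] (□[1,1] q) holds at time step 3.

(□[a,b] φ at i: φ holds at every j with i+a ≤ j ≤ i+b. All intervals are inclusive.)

True

Check □[1,1] q at every j in [3,4]:
  j=3: holds on [4,4]
  j=4: holds on [5,5]
All positions satisfy it → formula holds.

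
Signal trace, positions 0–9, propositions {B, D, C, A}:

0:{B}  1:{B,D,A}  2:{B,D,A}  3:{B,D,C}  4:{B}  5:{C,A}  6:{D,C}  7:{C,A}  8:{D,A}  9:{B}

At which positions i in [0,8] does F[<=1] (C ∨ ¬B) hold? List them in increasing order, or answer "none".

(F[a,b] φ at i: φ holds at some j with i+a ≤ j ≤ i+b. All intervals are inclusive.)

Evaluate at each i in [0,8]:
  i=0: ✗ (none in [0,1])
  i=1: ✗ (none in [1,2])
  i=2: ✓ (witness j=3)
  i=3: ✓ (witness j=3)
  i=4: ✓ (witness j=5)
  i=5: ✓ (witness j=5)
  i=6: ✓ (witness j=6)
  i=7: ✓ (witness j=7)
  i=8: ✓ (witness j=8)

2, 3, 4, 5, 6, 7, 8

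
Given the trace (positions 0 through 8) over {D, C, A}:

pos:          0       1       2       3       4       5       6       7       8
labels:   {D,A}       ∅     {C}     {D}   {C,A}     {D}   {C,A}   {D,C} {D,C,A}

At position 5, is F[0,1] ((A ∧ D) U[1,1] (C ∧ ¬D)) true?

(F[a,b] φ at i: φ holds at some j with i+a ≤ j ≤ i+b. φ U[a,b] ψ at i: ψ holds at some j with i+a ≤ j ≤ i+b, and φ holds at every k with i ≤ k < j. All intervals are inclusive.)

Check ((A ∧ D) U[1,1] (C ∧ ¬D)) at each j in [5,6]:
  j=5: fails
  j=6: fails
No position in the window satisfies it → formula fails.

No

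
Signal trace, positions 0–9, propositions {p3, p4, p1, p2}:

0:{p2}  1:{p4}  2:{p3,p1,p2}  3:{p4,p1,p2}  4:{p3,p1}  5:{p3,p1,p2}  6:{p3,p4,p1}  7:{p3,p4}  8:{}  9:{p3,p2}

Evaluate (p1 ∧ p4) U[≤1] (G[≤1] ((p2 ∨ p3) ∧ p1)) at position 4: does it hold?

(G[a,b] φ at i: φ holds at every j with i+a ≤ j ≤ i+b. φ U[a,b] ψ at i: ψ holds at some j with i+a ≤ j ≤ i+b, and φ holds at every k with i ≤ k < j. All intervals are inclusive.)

Need some j in [4,5] with G[≤1] ((p2 ∨ p3) ∧ p1), and (p1 ∧ p4) at every k in [4,j-1].
  j=4: G[≤1] ((p2 ∨ p3) ∧ p1) holds; no prefix to check → satisfied.

Holds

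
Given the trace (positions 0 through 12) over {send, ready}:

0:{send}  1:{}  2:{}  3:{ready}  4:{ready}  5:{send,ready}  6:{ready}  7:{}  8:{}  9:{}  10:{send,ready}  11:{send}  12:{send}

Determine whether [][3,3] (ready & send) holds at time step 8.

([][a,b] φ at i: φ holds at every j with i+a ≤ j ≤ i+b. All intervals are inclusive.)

Does not hold

Check (ready & send) at every j in [11,11]:
  j=11: false
Fails at j=11 → formula fails.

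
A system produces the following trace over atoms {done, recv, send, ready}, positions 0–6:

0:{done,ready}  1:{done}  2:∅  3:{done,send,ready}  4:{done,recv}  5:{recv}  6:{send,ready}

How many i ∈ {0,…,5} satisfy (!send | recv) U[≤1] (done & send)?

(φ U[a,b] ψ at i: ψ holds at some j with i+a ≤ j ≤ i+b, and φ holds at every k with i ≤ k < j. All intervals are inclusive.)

Evaluate at each i in [0,5]:
  i=0: ✗ (no rhs in [0,1])
  i=1: ✗ (no rhs in [1,2])
  i=2: ✓ (rhs at j=3; lhs holds on [2,2])
  i=3: ✓ (rhs at j=3)
  i=4: ✗ (no rhs in [4,5])
  i=5: ✗ (no rhs in [5,6])
Positions where it holds: {2, 3} → 2.

2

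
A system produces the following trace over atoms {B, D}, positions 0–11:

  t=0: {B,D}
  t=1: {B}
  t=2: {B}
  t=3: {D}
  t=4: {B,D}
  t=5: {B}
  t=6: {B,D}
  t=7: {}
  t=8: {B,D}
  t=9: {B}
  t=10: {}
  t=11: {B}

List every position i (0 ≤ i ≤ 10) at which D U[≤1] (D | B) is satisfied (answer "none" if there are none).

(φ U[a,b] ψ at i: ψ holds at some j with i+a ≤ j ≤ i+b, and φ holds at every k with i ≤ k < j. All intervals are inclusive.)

0, 1, 2, 3, 4, 5, 6, 8, 9

Evaluate at each i in [0,10]:
  i=0: ✓ (rhs at j=0)
  i=1: ✓ (rhs at j=1)
  i=2: ✓ (rhs at j=2)
  i=3: ✓ (rhs at j=3)
  i=4: ✓ (rhs at j=4)
  i=5: ✓ (rhs at j=5)
  i=6: ✓ (rhs at j=6)
  i=7: ✗ (lhs fails at k=7 before rhs at j=8)
  i=8: ✓ (rhs at j=8)
  i=9: ✓ (rhs at j=9)
  i=10: ✗ (lhs fails at k=10 before rhs at j=11)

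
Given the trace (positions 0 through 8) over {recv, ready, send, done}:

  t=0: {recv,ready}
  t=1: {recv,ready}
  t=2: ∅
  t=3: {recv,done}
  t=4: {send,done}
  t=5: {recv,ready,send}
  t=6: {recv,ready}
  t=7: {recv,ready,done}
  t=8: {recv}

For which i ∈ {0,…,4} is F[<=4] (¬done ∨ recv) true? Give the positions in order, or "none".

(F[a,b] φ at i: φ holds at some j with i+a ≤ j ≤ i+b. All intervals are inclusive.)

Evaluate at each i in [0,4]:
  i=0: ✓ (witness j=0)
  i=1: ✓ (witness j=1)
  i=2: ✓ (witness j=2)
  i=3: ✓ (witness j=3)
  i=4: ✓ (witness j=5)

0, 1, 2, 3, 4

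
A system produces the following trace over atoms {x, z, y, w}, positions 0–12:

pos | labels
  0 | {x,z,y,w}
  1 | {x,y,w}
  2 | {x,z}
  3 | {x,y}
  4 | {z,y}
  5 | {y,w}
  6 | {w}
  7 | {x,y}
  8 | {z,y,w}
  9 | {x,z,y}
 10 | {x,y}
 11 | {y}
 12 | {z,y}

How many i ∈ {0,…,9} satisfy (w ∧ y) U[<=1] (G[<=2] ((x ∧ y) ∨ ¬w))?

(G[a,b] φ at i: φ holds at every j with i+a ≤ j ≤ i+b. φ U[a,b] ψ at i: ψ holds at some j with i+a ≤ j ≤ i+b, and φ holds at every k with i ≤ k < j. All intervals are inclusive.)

5

Evaluate at each i in [0,9]:
  i=0: ✓ (rhs at j=0)
  i=1: ✓ (rhs at j=1)
  i=2: ✓ (rhs at j=2)
  i=3: ✗ (no rhs in [3,4])
  i=4: ✗ (no rhs in [4,5])
  i=5: ✗ (no rhs in [5,6])
  i=6: ✗ (no rhs in [6,7])
  i=7: ✗ (no rhs in [7,8])
  i=8: ✓ (rhs at j=9; lhs holds on [8,8])
  i=9: ✓ (rhs at j=9)
Positions where it holds: {0, 1, 2, 8, 9} → 5.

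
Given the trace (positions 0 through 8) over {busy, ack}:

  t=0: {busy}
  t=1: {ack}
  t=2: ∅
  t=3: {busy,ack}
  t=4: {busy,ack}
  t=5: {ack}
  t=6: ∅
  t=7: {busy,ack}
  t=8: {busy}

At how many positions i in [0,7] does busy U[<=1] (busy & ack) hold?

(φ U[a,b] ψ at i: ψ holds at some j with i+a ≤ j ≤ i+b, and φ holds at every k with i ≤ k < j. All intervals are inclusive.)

Evaluate at each i in [0,7]:
  i=0: ✗ (no rhs in [0,1])
  i=1: ✗ (no rhs in [1,2])
  i=2: ✗ (lhs fails at k=2 before rhs at j=3)
  i=3: ✓ (rhs at j=3)
  i=4: ✓ (rhs at j=4)
  i=5: ✗ (no rhs in [5,6])
  i=6: ✗ (lhs fails at k=6 before rhs at j=7)
  i=7: ✓ (rhs at j=7)
Positions where it holds: {3, 4, 7} → 3.

3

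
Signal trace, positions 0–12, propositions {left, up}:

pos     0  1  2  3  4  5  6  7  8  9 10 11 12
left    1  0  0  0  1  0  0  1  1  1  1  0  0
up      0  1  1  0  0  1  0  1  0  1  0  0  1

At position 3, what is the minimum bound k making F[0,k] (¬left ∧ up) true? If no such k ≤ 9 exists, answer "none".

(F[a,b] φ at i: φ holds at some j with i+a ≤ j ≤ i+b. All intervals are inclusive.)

Scan j = 3,4,… for (¬left ∧ up):
  j=3: fails
  j=4: fails
  j=5: holds
First hit at j=5, so smallest k = 5-3 = 2.

2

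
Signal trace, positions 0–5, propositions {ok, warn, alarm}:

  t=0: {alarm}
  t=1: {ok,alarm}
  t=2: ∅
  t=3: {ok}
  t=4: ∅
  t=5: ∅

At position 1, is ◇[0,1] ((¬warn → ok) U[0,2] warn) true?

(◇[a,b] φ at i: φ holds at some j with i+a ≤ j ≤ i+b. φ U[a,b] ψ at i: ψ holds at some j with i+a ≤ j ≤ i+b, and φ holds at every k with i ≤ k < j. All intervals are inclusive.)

False

Check ((¬warn → ok) U[0,2] warn) at each j in [1,2]:
  j=1: fails
  j=2: fails
No position in the window satisfies it → formula fails.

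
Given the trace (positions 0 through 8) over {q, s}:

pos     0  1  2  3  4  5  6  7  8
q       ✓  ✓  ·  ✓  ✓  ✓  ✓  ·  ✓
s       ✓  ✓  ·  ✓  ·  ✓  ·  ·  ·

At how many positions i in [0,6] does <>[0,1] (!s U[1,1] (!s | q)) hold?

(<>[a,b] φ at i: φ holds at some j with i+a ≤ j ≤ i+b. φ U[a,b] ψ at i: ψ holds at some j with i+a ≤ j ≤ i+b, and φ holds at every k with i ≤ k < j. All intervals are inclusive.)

Evaluate at each i in [0,6]:
  i=0: ✗ (none in [0,1])
  i=1: ✓ (witness j=2)
  i=2: ✓ (witness j=2)
  i=3: ✓ (witness j=4)
  i=4: ✓ (witness j=4)
  i=5: ✓ (witness j=6)
  i=6: ✓ (witness j=6)
Positions where it holds: {1, 2, 3, 4, 5, 6} → 6.

6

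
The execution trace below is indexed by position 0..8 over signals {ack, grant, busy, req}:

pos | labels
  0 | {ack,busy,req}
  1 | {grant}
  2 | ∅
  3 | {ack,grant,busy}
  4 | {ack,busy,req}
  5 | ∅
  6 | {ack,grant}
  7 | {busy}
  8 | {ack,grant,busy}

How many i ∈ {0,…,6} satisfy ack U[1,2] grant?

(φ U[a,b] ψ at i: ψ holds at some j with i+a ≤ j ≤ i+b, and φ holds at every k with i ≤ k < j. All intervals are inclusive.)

1

Evaluate at each i in [0,6]:
  i=0: ✓ (rhs at j=1; lhs holds on [0,0])
  i=1: ✗ (lhs fails at k=1 before rhs at j=3)
  i=2: ✗ (lhs fails at k=2 before rhs at j=3)
  i=3: ✗ (no rhs in [4,5])
  i=4: ✗ (lhs fails at k=5 before rhs at j=6)
  i=5: ✗ (lhs fails at k=5 before rhs at j=6)
  i=6: ✗ (lhs fails at k=7 before rhs at j=8)
Positions where it holds: {0} → 1.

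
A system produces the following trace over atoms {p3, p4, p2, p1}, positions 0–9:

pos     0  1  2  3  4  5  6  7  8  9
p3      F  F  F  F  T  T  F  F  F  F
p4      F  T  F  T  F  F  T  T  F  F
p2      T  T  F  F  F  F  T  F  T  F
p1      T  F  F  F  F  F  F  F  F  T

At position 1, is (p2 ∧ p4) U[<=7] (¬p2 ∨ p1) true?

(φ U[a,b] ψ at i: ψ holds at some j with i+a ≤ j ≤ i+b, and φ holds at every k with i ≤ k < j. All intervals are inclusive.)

Yes

Need some j in [1,8] with (¬p2 ∨ p1), and (p2 ∧ p4) at every k in [1,j-1].
  j=1: (¬p2 ∨ p1) false.
  j=2: (¬p2 ∨ p1) holds; (p2 ∧ p4) holds at every k in [1,1] → satisfied.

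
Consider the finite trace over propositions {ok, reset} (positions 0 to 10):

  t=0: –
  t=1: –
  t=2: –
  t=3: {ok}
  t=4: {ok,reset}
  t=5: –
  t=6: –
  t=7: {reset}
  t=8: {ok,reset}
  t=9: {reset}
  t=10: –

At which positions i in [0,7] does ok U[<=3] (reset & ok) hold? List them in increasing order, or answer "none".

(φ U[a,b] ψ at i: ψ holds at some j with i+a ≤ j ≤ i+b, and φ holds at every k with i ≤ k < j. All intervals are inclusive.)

Evaluate at each i in [0,7]:
  i=0: ✗ (no rhs in [0,3])
  i=1: ✗ (lhs fails at k=1 before rhs at j=4)
  i=2: ✗ (lhs fails at k=2 before rhs at j=4)
  i=3: ✓ (rhs at j=4; lhs holds on [3,3])
  i=4: ✓ (rhs at j=4)
  i=5: ✗ (lhs fails at k=5 before rhs at j=8)
  i=6: ✗ (lhs fails at k=6 before rhs at j=8)
  i=7: ✗ (lhs fails at k=7 before rhs at j=8)

3, 4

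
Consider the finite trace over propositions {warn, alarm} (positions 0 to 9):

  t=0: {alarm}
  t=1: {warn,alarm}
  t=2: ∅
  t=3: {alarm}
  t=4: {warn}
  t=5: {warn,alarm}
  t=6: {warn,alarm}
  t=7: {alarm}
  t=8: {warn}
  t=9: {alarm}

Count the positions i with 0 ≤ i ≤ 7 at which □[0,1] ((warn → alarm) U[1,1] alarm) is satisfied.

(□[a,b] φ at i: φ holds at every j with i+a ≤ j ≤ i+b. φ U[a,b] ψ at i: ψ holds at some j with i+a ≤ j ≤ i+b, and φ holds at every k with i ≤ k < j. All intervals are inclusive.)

1

Evaluate at each i in [0,7]:
  i=0: ✗ (fails at j=1)
  i=1: ✗ (fails at j=1)
  i=2: ✗ (fails at j=3)
  i=3: ✗ (fails at j=3)
  i=4: ✗ (fails at j=4)
  i=5: ✓ (all of [5,6])
  i=6: ✗ (fails at j=7)
  i=7: ✗ (fails at j=7)
Positions where it holds: {5} → 1.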